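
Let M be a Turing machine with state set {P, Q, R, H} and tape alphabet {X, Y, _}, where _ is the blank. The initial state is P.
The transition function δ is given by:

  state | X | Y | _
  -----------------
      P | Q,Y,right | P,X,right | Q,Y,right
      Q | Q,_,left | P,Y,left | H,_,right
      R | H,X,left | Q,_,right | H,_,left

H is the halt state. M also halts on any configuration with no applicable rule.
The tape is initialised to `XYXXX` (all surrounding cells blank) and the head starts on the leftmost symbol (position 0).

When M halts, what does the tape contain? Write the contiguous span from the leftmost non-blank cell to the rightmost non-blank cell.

P | [X]YXXX__   read X → write Y, move right, go to Q
Q | Y[Y]XXX__   read Y → write Y, move left, go to P
P | [Y]YXXX__   read Y → write X, move right, go to P
P | X[Y]XXX__   read Y → write X, move right, go to P
P | XX[X]XX__   read X → write Y, move right, go to Q
Q | XXY[X]X__   read X → write _, move left, go to Q
Q | XX[Y]_X__   read Y → write Y, move left, go to P
P | X[X]Y_X__   read X → write Y, move right, go to Q
Q | XY[Y]_X__   read Y → write Y, move left, go to P
P | X[Y]Y_X__   read Y → write X, move right, go to P
P | XX[Y]_X__   read Y → write X, move right, go to P
P | XXX[_]X__   read _ → write Y, move right, go to Q
Q | XXXY[X]__   read X → write _, move left, go to Q
Q | XXX[Y]___   read Y → write Y, move left, go to P
P | XX[X]Y___   read X → write Y, move right, go to Q
Q | XXY[Y]___   read Y → write Y, move left, go to P
P | XX[Y]Y___   read Y → write X, move right, go to P
P | XXX[Y]___   read Y → write X, move right, go to P
P | XXXX[_]__   read _ → write Y, move right, go to Q
Q | XXXXY[_]_   read _ → write _, move right, go to H
H | XXXXY_[_]
The non-blank tape span at halt is XXXXY.

XXXXY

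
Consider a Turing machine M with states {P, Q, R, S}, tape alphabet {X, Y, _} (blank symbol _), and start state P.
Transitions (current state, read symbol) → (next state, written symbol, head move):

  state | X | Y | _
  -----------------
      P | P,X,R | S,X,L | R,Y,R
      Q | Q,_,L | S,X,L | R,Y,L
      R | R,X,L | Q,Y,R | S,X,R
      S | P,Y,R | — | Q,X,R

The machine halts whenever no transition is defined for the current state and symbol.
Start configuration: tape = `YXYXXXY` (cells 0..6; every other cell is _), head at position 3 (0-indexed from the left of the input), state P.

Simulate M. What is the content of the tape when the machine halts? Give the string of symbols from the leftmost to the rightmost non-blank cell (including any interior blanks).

P | YXY[X]XXY_____   read X → write X, move R, go to P
P | YXYX[X]XY_____   read X → write X, move R, go to P
P | YXYXX[X]Y_____   read X → write X, move R, go to P
P | YXYXXX[Y]_____   read Y → write X, move L, go to S
S | YXYXX[X]X_____   read X → write Y, move R, go to P
P | YXYXXY[X]_____   read X → write X, move R, go to P
P | YXYXXYX[_]____   read _ → write Y, move R, go to R
R | YXYXXYXY[_]___   read _ → write X, move R, go to S
S | YXYXXYXYX[_]__   read _ → write X, move R, go to Q
Q | YXYXXYXYXX[_]_   read _ → write Y, move L, go to R
R | YXYXXYXYX[X]Y_   read X → write X, move L, go to R
R | YXYXXYXY[X]XY_   read X → write X, move L, go to R
R | YXYXXYX[Y]XXY_   read Y → write Y, move R, go to Q
Q | YXYXXYXY[X]XY_   read X → write _, move L, go to Q
Q | YXYXXYX[Y]_XY_   read Y → write X, move L, go to S
S | YXYXXY[X]X_XY_   read X → write Y, move R, go to P
P | YXYXXYY[X]_XY_   read X → write X, move R, go to P
P | YXYXXYYX[_]XY_   read _ → write Y, move R, go to R
R | YXYXXYYXY[X]Y_   read X → write X, move L, go to R
R | YXYXXYYX[Y]XY_   read Y → write Y, move R, go to Q
Q | YXYXXYYXY[X]Y_   read X → write _, move L, go to Q
Q | YXYXXYYX[Y]_Y_   read Y → write X, move L, go to S
S | YXYXXYY[X]X_Y_   read X → write Y, move R, go to P
P | YXYXXYYY[X]_Y_   read X → write X, move R, go to P
P | YXYXXYYYX[_]Y_   read _ → write Y, move R, go to R
R | YXYXXYYYXY[Y]_   read Y → write Y, move R, go to Q
Q | YXYXXYYYXYY[_]   read _ → write Y, move L, go to R
R | YXYXXYYYXY[Y]Y   read Y → write Y, move R, go to Q
Q | YXYXXYYYXYY[Y]   read Y → write X, move L, go to S
S | YXYXXYYYXY[Y]X
The non-blank tape span at halt is YXYXXYYYXYYX.

YXYXXYYYXYYX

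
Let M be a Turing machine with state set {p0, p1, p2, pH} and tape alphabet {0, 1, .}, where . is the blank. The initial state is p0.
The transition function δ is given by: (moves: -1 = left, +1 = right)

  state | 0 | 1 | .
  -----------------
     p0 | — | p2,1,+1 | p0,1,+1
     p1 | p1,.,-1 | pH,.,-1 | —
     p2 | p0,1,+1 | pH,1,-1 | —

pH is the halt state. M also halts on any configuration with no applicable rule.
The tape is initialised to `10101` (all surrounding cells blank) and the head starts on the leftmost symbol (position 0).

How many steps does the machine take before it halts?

p0 | [1]0101.   read 1 → write 1, move +1, go to p2
p2 | 1[0]101.   read 0 → write 1, move +1, go to p0
p0 | 11[1]01.   read 1 → write 1, move +1, go to p2
p2 | 111[0]1.   read 0 → write 1, move +1, go to p0
p0 | 1111[1].   read 1 → write 1, move +1, go to p2
p2 | 11111[.]
M halts after 5 transitions.

5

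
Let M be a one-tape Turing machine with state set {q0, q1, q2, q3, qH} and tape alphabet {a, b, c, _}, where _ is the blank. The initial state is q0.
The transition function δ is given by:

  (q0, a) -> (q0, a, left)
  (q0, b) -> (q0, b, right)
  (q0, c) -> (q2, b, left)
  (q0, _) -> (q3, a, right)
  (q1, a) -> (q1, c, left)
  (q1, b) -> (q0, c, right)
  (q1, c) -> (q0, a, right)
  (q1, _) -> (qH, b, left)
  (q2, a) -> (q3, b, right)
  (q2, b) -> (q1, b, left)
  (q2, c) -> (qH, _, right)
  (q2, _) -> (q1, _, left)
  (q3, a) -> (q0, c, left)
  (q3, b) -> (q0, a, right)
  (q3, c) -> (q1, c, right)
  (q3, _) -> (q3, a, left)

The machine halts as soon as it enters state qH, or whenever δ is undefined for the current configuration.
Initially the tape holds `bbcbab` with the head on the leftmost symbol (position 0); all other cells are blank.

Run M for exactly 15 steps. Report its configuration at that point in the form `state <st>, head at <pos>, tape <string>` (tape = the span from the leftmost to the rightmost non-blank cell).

state q0, head at 3, tape cbbbab

q0 | [b]bcbab   read b → write b, move right, go to q0
q0 | b[b]cbab   read b → write b, move right, go to q0
q0 | bb[c]bab   read c → write b, move left, go to q2
q2 | b[b]bbab   read b → write b, move left, go to q1
q1 | [b]bbbab   read b → write c, move right, go to q0
q0 | c[b]bbab   read b → write b, move right, go to q0
q0 | cb[b]bab   read b → write b, move right, go to q0
q0 | cbb[b]ab   read b → write b, move right, go to q0
q0 | cbbb[a]b   read a → write a, move left, go to q0
q0 | cbb[b]ab   read b → write b, move right, go to q0
q0 | cbbb[a]b   read a → write a, move left, go to q0
q0 | cbb[b]ab   read b → write b, move right, go to q0
q0 | cbbb[a]b   read a → write a, move left, go to q0
q0 | cbb[b]ab   read b → write b, move right, go to q0
q0 | cbbb[a]b   read a → write a, move left, go to q0
q0 | cbb[b]ab
After 15 steps: state q0, head at 3, tape cbbbab.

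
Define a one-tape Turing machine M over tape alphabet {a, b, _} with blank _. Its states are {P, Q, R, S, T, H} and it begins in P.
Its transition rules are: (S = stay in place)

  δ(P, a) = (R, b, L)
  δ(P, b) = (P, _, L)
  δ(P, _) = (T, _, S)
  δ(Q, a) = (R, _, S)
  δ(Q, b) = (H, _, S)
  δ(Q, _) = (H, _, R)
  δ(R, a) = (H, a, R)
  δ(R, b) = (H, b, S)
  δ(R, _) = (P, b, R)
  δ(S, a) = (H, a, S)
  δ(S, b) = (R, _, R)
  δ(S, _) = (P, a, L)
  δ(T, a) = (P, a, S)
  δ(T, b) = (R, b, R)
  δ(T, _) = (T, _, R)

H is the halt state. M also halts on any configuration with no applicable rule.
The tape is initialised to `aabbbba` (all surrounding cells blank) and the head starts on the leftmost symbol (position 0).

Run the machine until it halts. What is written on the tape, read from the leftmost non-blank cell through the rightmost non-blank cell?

bbbba

state=P head=0 tape=__[a]abbbba   (P,a)→(R,b,L)
state=R head=-1 tape=_[_]babbbba   (R,_)→(P,b,R)
state=P head=0 tape=_b[b]abbbba   (P,b)→(P,_,L)
state=P head=-1 tape=_[b]_abbbba   (P,b)→(P,_,L)
state=P head=-2 tape=[_]__abbbba   (P,_)→(T,_,S)
state=T head=-2 tape=[_]__abbbba   (T,_)→(T,_,R)
state=T head=-1 tape=_[_]_abbbba   (T,_)→(T,_,R)
state=T head=0 tape=__[_]abbbba   (T,_)→(T,_,R)
state=T head=1 tape=___[a]bbbba   (T,a)→(P,a,S)
state=P head=1 tape=___[a]bbbba   (P,a)→(R,b,L)
state=R head=0 tape=__[_]bbbbba   (R,_)→(P,b,R)
state=P head=1 tape=__b[b]bbbba   (P,b)→(P,_,L)
state=P head=0 tape=__[b]_bbbba   (P,b)→(P,_,L)
state=P head=-1 tape=_[_]__bbbba   (P,_)→(T,_,S)
state=T head=-1 tape=_[_]__bbbba   (T,_)→(T,_,R)
state=T head=0 tape=__[_]_bbbba   (T,_)→(T,_,R)
state=T head=1 tape=___[_]bbbba   (T,_)→(T,_,R)
state=T head=2 tape=____[b]bbba   (T,b)→(R,b,R)
state=R head=3 tape=____b[b]bba   (R,b)→(H,b,S)
state=H head=3 tape=____b[b]bba
The non-blank tape span at halt is bbbba.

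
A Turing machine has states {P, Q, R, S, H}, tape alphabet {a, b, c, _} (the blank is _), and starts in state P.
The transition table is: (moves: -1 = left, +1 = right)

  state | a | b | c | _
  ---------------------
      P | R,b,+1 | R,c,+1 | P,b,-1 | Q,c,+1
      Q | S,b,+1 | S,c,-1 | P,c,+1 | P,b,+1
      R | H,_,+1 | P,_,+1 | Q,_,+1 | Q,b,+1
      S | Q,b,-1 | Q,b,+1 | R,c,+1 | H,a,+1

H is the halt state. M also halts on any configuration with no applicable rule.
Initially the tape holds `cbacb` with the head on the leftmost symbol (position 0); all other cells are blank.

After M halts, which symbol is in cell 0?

a

P | _[c]bacb   read c → write b, move -1, go to P
P | [_]bbacb   read _ → write c, move +1, go to Q
Q | c[b]bacb   read b → write c, move -1, go to S
S | [c]cbacb   read c → write c, move +1, go to R
R | c[c]bacb   read c → write _, move +1, go to Q
Q | c_[b]acb   read b → write c, move -1, go to S
S | c[_]cacb   read _ → write a, move +1, go to H
H | ca[c]acb
Cell 0 holds a when M halts.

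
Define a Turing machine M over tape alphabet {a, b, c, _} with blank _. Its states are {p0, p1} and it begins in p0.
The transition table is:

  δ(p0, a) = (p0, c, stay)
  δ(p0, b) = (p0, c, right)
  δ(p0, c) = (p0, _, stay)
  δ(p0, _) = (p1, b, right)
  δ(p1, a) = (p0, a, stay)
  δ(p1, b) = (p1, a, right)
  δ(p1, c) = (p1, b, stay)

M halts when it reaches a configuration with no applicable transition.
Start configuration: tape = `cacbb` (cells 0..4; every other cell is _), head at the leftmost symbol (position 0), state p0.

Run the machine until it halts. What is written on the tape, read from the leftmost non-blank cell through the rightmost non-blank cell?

bbaaa

p0 | [c]acbb_   read c → write _, move stay, go to p0
p0 | [_]acbb_   read _ → write b, move right, go to p1
p1 | b[a]cbb_   read a → write a, move stay, go to p0
p0 | b[a]cbb_   read a → write c, move stay, go to p0
p0 | b[c]cbb_   read c → write _, move stay, go to p0
p0 | b[_]cbb_   read _ → write b, move right, go to p1
p1 | bb[c]bb_   read c → write b, move stay, go to p1
p1 | bb[b]bb_   read b → write a, move right, go to p1
p1 | bba[b]b_   read b → write a, move right, go to p1
p1 | bbaa[b]_   read b → write a, move right, go to p1
p1 | bbaaa[_]
The non-blank tape span at halt is bbaaa.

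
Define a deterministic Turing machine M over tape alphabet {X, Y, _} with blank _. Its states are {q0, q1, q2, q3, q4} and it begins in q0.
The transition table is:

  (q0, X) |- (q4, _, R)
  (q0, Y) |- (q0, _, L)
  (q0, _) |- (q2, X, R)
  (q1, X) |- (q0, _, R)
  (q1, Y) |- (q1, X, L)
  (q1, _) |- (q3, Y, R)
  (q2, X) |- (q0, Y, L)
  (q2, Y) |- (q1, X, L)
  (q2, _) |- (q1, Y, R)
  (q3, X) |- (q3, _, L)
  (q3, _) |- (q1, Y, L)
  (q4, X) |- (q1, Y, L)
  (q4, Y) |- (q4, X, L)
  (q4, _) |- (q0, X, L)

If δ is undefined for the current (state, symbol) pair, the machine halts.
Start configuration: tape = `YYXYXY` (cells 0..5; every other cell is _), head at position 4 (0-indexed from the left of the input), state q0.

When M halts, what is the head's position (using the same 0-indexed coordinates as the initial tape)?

1

state=q0 head=4 tape=_YYXY[X]Y   (q0,X)→(q4,_,R)
state=q4 head=5 tape=_YYXY_[Y]   (q4,Y)→(q4,X,L)
state=q4 head=4 tape=_YYXY[_]X   (q4,_)→(q0,X,L)
state=q0 head=3 tape=_YYX[Y]XX   (q0,Y)→(q0,_,L)
state=q0 head=2 tape=_YY[X]_XX   (q0,X)→(q4,_,R)
state=q4 head=3 tape=_YY_[_]XX   (q4,_)→(q0,X,L)
state=q0 head=2 tape=_YY[_]XXX   (q0,_)→(q2,X,R)
state=q2 head=3 tape=_YYX[X]XX   (q2,X)→(q0,Y,L)
state=q0 head=2 tape=_YY[X]YXX   (q0,X)→(q4,_,R)
state=q4 head=3 tape=_YY_[Y]XX   (q4,Y)→(q4,X,L)
state=q4 head=2 tape=_YY[_]XXX   (q4,_)→(q0,X,L)
state=q0 head=1 tape=_Y[Y]XXXX   (q0,Y)→(q0,_,L)
state=q0 head=0 tape=_[Y]_XXXX   (q0,Y)→(q0,_,L)
state=q0 head=-1 tape=[_]__XXXX   (q0,_)→(q2,X,R)
state=q2 head=0 tape=X[_]_XXXX   (q2,_)→(q1,Y,R)
state=q1 head=1 tape=XY[_]XXXX   (q1,_)→(q3,Y,R)
state=q3 head=2 tape=XYY[X]XXX   (q3,X)→(q3,_,L)
state=q3 head=1 tape=XY[Y]_XXX
At halt the head is at cell 1.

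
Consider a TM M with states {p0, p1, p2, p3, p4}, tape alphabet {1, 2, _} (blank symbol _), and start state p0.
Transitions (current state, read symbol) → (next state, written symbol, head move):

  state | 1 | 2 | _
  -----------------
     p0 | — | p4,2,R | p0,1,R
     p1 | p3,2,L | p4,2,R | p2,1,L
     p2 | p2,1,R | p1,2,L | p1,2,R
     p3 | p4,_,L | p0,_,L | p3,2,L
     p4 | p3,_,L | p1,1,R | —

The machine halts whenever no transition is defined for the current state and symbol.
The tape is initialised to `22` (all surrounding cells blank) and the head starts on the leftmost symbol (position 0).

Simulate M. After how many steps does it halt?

17

state=p0 head=0 tape=_[2]2___   (p0,2)→(p4,2,R)
state=p4 head=1 tape=_2[2]___   (p4,2)→(p1,1,R)
state=p1 head=2 tape=_21[_]__   (p1,_)→(p2,1,L)
state=p2 head=1 tape=_2[1]1__   (p2,1)→(p2,1,R)
state=p2 head=2 tape=_21[1]__   (p2,1)→(p2,1,R)
state=p2 head=3 tape=_211[_]_   (p2,_)→(p1,2,R)
state=p1 head=4 tape=_2112[_]   (p1,_)→(p2,1,L)
state=p2 head=3 tape=_211[2]1   (p2,2)→(p1,2,L)
state=p1 head=2 tape=_21[1]21   (p1,1)→(p3,2,L)
state=p3 head=1 tape=_2[1]221   (p3,1)→(p4,_,L)
state=p4 head=0 tape=_[2]_221   (p4,2)→(p1,1,R)
state=p1 head=1 tape=_1[_]221   (p1,_)→(p2,1,L)
state=p2 head=0 tape=_[1]1221   (p2,1)→(p2,1,R)
state=p2 head=1 tape=_1[1]221   (p2,1)→(p2,1,R)
state=p2 head=2 tape=_11[2]21   (p2,2)→(p1,2,L)
state=p1 head=1 tape=_1[1]221   (p1,1)→(p3,2,L)
state=p3 head=0 tape=_[1]2221   (p3,1)→(p4,_,L)
state=p4 head=-1 tape=[_]_2221
M halts after 17 transitions.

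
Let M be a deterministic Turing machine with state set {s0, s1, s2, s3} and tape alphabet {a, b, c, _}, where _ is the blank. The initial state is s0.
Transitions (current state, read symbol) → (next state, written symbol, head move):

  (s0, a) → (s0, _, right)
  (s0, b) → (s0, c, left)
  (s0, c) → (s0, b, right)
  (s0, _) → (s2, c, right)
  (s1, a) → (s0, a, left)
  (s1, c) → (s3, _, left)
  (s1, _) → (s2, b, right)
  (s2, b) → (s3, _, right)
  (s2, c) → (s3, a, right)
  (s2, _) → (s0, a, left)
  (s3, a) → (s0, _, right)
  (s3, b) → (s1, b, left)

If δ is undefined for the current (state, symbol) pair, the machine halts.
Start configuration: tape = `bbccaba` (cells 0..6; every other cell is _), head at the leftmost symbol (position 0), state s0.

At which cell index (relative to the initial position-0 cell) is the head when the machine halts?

2

s0 | _[b]bccaba   read b → write c, move left, go to s0
s0 | [_]cbccaba   read _ → write c, move right, go to s2
s2 | c[c]bccaba   read c → write a, move right, go to s3
s3 | ca[b]ccaba   read b → write b, move left, go to s1
s1 | c[a]bccaba   read a → write a, move left, go to s0
s0 | [c]abccaba   read c → write b, move right, go to s0
s0 | b[a]bccaba   read a → write _, move right, go to s0
s0 | b_[b]ccaba   read b → write c, move left, go to s0
s0 | b[_]cccaba   read _ → write c, move right, go to s2
s2 | bc[c]ccaba   read c → write a, move right, go to s3
s3 | bca[c]caba
At halt the head is at cell 2.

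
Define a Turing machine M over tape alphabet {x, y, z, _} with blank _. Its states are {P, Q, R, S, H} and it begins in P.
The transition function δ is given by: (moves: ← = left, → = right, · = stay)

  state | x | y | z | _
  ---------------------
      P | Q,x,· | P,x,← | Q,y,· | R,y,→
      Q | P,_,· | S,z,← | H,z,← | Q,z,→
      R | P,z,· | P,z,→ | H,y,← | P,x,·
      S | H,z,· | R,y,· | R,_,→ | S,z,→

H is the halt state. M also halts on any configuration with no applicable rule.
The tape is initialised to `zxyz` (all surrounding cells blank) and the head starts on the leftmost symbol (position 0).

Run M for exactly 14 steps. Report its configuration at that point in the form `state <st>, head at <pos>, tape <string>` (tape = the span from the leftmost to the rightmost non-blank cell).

P | _[z]xyz   read z → write y, move ·, go to Q
Q | _[y]xyz   read y → write z, move ←, go to S
S | [_]zxyz   read _ → write z, move →, go to S
S | z[z]xyz   read z → write _, move →, go to R
R | z_[x]yz   read x → write z, move ·, go to P
P | z_[z]yz   read z → write y, move ·, go to Q
Q | z_[y]yz   read y → write z, move ←, go to S
S | z[_]zyz   read _ → write z, move →, go to S
S | zz[z]yz   read z → write _, move →, go to R
R | zz_[y]z   read y → write z, move →, go to P
P | zz_z[z]   read z → write y, move ·, go to Q
Q | zz_z[y]   read y → write z, move ←, go to S
S | zz_[z]z   read z → write _, move →, go to R
R | zz__[z]   read z → write y, move ←, go to H
H | zz_[_]y
After 14 steps: state H, head at 2, tape zz__y.

state H, head at 2, tape zz__y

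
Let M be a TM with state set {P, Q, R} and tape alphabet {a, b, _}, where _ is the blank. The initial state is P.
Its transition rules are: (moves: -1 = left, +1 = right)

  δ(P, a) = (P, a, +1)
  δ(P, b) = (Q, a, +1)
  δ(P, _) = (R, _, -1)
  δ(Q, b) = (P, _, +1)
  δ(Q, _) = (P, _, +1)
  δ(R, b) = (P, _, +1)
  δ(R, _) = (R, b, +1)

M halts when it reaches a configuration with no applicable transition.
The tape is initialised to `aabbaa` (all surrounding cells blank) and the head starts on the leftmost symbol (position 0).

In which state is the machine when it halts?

P | [a]abbaa_   read a → write a, move +1, go to P
P | a[a]bbaa_   read a → write a, move +1, go to P
P | aa[b]baa_   read b → write a, move +1, go to Q
Q | aaa[b]aa_   read b → write _, move +1, go to P
P | aaa_[a]a_   read a → write a, move +1, go to P
P | aaa_a[a]_   read a → write a, move +1, go to P
P | aaa_aa[_]   read _ → write _, move -1, go to R
R | aaa_a[a]_
No transition is defined for (R, a); M halts in state R.

R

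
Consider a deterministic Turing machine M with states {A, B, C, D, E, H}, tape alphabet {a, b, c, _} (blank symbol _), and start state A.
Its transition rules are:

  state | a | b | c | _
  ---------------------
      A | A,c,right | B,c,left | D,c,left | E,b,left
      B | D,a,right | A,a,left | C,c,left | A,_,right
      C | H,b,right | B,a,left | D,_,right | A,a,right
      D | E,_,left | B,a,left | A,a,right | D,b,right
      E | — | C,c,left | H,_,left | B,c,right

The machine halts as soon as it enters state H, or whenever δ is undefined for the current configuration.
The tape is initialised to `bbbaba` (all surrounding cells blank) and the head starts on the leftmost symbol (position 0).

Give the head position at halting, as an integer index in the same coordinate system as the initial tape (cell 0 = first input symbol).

3

state=A head=0 tape=_[b]bbaba   (A,b)→(B,c,left)
state=B head=-1 tape=[_]cbbaba   (B,_)→(A,_,right)
state=A head=0 tape=_[c]bbaba   (A,c)→(D,c,left)
state=D head=-1 tape=[_]cbbaba   (D,_)→(D,b,right)
state=D head=0 tape=b[c]bbaba   (D,c)→(A,a,right)
state=A head=1 tape=ba[b]baba   (A,b)→(B,c,left)
state=B head=0 tape=b[a]cbaba   (B,a)→(D,a,right)
state=D head=1 tape=ba[c]baba   (D,c)→(A,a,right)
state=A head=2 tape=baa[b]aba   (A,b)→(B,c,left)
state=B head=1 tape=ba[a]caba   (B,a)→(D,a,right)
state=D head=2 tape=baa[c]aba   (D,c)→(A,a,right)
state=A head=3 tape=baaa[a]ba   (A,a)→(A,c,right)
state=A head=4 tape=baaac[b]a   (A,b)→(B,c,left)
state=B head=3 tape=baaa[c]ca   (B,c)→(C,c,left)
state=C head=2 tape=baa[a]cca   (C,a)→(H,b,right)
state=H head=3 tape=baab[c]ca
At halt the head is at cell 3.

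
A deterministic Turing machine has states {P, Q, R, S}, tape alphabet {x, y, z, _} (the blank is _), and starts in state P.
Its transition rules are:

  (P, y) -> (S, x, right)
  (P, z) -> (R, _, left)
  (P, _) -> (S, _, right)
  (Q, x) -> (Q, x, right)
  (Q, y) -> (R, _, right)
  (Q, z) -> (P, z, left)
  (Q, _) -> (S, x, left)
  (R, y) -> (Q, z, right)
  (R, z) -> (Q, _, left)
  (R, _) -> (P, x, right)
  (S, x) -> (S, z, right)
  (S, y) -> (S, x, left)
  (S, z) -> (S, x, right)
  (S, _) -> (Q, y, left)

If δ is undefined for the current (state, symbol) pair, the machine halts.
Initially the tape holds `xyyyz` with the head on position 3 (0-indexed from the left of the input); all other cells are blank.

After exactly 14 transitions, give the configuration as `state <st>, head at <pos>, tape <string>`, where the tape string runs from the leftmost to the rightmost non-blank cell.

state=P head=3 tape=xyy[y]z_____   (P,y)→(S,x,right)
state=S head=4 tape=xyyx[z]_____   (S,z)→(S,x,right)
state=S head=5 tape=xyyxx[_]____   (S,_)→(Q,y,left)
state=Q head=4 tape=xyyx[x]y____   (Q,x)→(Q,x,right)
state=Q head=5 tape=xyyxx[y]____   (Q,y)→(R,_,right)
state=R head=6 tape=xyyxx_[_]___   (R,_)→(P,x,right)
state=P head=7 tape=xyyxx_x[_]__   (P,_)→(S,_,right)
state=S head=8 tape=xyyxx_x_[_]_   (S,_)→(Q,y,left)
state=Q head=7 tape=xyyxx_x[_]y_   (Q,_)→(S,x,left)
state=S head=6 tape=xyyxx_[x]xy_   (S,x)→(S,z,right)
state=S head=7 tape=xyyxx_z[x]y_   (S,x)→(S,z,right)
state=S head=8 tape=xyyxx_zz[y]_   (S,y)→(S,x,left)
state=S head=7 tape=xyyxx_z[z]x_   (S,z)→(S,x,right)
state=S head=8 tape=xyyxx_zx[x]_   (S,x)→(S,z,right)
state=S head=9 tape=xyyxx_zxz[_]
After 14 steps: state S, head at 9, tape xyyxx_zxz.

state S, head at 9, tape xyyxx_zxz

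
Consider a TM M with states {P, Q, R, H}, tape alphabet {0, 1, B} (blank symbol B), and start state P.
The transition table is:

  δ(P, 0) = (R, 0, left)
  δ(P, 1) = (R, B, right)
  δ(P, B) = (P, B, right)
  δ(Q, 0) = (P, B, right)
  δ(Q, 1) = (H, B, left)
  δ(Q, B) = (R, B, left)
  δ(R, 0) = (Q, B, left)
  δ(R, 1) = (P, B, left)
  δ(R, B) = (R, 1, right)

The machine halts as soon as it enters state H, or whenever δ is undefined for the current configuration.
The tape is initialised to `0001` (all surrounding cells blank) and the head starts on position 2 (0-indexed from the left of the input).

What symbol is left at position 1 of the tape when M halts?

B

state=P head=2 tape=00[0]1   (P,0)→(R,0,left)
state=R head=1 tape=0[0]01   (R,0)→(Q,B,left)
state=Q head=0 tape=[0]B01   (Q,0)→(P,B,right)
state=P head=1 tape=B[B]01   (P,B)→(P,B,right)
state=P head=2 tape=BB[0]1   (P,0)→(R,0,left)
state=R head=1 tape=B[B]01   (R,B)→(R,1,right)
state=R head=2 tape=B1[0]1   (R,0)→(Q,B,left)
state=Q head=1 tape=B[1]B1   (Q,1)→(H,B,left)
state=H head=0 tape=[B]BB1
Cell 1 holds B when M halts.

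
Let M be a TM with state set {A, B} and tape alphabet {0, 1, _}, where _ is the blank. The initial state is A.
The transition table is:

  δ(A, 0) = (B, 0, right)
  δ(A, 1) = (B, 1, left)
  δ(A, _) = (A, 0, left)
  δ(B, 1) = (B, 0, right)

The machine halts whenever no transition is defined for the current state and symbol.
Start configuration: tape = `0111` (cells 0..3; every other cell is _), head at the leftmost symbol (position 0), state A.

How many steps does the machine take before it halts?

4

state=A head=0 tape=[0]111_   (A,0)→(B,0,right)
state=B head=1 tape=0[1]11_   (B,1)→(B,0,right)
state=B head=2 tape=00[1]1_   (B,1)→(B,0,right)
state=B head=3 tape=000[1]_   (B,1)→(B,0,right)
state=B head=4 tape=0000[_]
M halts after 4 transitions.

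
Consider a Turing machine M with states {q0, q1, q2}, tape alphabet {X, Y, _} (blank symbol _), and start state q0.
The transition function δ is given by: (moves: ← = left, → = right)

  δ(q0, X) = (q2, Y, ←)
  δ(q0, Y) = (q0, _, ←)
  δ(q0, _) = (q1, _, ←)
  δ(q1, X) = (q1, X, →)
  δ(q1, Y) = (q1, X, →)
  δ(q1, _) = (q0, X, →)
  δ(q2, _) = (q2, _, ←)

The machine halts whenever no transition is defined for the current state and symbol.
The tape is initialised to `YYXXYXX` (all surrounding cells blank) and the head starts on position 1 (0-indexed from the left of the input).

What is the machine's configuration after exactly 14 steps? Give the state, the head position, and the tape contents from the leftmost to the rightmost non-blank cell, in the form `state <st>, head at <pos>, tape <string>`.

q0 | __Y[Y]XXYXX   read Y → write _, move ←, go to q0
q0 | __[Y]_XXYXX   read Y → write _, move ←, go to q0
q0 | _[_]__XXYXX   read _ → write _, move ←, go to q1
q1 | [_]___XXYXX   read _ → write X, move →, go to q0
q0 | X[_]__XXYXX   read _ → write _, move ←, go to q1
q1 | [X]___XXYXX   read X → write X, move →, go to q1
q1 | X[_]__XXYXX   read _ → write X, move →, go to q0
q0 | XX[_]_XXYXX   read _ → write _, move ←, go to q1
q1 | X[X]__XXYXX   read X → write X, move →, go to q1
q1 | XX[_]_XXYXX   read _ → write X, move →, go to q0
q0 | XXX[_]XXYXX   read _ → write _, move ←, go to q1
q1 | XX[X]_XXYXX   read X → write X, move →, go to q1
q1 | XXX[_]XXYXX   read _ → write X, move →, go to q0
q0 | XXXX[X]XYXX   read X → write Y, move ←, go to q2
q2 | XXX[X]YXYXX
After 14 steps: state q2, head at 1, tape XXXXYXYXX.

state q2, head at 1, tape XXXXYXYXX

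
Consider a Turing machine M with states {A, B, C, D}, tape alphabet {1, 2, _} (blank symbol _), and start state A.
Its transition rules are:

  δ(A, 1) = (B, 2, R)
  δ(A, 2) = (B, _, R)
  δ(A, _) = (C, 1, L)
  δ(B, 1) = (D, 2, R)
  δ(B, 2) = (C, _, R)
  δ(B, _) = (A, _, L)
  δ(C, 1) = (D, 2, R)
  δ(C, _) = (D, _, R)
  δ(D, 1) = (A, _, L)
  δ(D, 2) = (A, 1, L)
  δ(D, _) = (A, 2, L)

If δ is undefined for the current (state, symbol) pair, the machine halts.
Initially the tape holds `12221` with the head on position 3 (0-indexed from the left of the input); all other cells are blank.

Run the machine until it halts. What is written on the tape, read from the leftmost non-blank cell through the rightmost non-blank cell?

1221___2

A | 122[2]1___   read 2 → write _, move R, go to B
B | 122_[1]___   read 1 → write 2, move R, go to D
D | 122_2[_]__   read _ → write 2, move L, go to A
A | 122_[2]2__   read 2 → write _, move R, go to B
B | 122__[2]__   read 2 → write _, move R, go to C
C | 122___[_]_   read _ → write _, move R, go to D
D | 122____[_]   read _ → write 2, move L, go to A
A | 122___[_]2   read _ → write 1, move L, go to C
C | 122__[_]12   read _ → write _, move R, go to D
D | 122___[1]2   read 1 → write _, move L, go to A
A | 122__[_]_2   read _ → write 1, move L, go to C
C | 122_[_]1_2   read _ → write _, move R, go to D
D | 122__[1]_2   read 1 → write _, move L, go to A
A | 122_[_]__2   read _ → write 1, move L, go to C
C | 122[_]1__2   read _ → write _, move R, go to D
D | 122_[1]__2   read 1 → write _, move L, go to A
A | 122[_]___2   read _ → write 1, move L, go to C
C | 12[2]1___2
The non-blank tape span at halt is 1221___2.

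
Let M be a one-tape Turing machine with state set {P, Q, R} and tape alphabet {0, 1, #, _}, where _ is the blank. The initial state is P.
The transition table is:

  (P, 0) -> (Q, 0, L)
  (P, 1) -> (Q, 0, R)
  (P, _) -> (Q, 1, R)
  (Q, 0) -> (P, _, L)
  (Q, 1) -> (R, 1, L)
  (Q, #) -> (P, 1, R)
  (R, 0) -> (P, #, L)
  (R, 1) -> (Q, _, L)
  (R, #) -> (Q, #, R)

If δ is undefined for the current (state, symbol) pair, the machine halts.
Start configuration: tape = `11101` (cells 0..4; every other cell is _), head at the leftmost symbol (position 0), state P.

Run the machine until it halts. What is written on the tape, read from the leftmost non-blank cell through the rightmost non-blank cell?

10___1

P | ___[1]1101   read 1 → write 0, move R, go to Q
Q | ___0[1]101   read 1 → write 1, move L, go to R
R | ___[0]1101   read 0 → write #, move L, go to P
P | __[_]#1101   read _ → write 1, move R, go to Q
Q | __1[#]1101   read # → write 1, move R, go to P
P | __11[1]101   read 1 → write 0, move R, go to Q
Q | __110[1]01   read 1 → write 1, move L, go to R
R | __11[0]101   read 0 → write #, move L, go to P
P | __1[1]#101   read 1 → write 0, move R, go to Q
Q | __10[#]101   read # → write 1, move R, go to P
P | __101[1]01   read 1 → write 0, move R, go to Q
Q | __1010[0]1   read 0 → write _, move L, go to P
P | __101[0]_1   read 0 → write 0, move L, go to Q
Q | __10[1]0_1   read 1 → write 1, move L, go to R
R | __1[0]10_1   read 0 → write #, move L, go to P
P | __[1]#10_1   read 1 → write 0, move R, go to Q
Q | __0[#]10_1   read # → write 1, move R, go to P
P | __01[1]0_1   read 1 → write 0, move R, go to Q
Q | __010[0]_1   read 0 → write _, move L, go to P
P | __01[0]__1   read 0 → write 0, move L, go to Q
Q | __0[1]0__1   read 1 → write 1, move L, go to R
R | __[0]10__1   read 0 → write #, move L, go to P
P | _[_]#10__1   read _ → write 1, move R, go to Q
Q | _1[#]10__1   read # → write 1, move R, go to P
P | _11[1]0__1   read 1 → write 0, move R, go to Q
Q | _110[0]__1   read 0 → write _, move L, go to P
P | _11[0]___1   read 0 → write 0, move L, go to Q
Q | _1[1]0___1   read 1 → write 1, move L, go to R
R | _[1]10___1   read 1 → write _, move L, go to Q
Q | [_]_10___1
The non-blank tape span at halt is 10___1.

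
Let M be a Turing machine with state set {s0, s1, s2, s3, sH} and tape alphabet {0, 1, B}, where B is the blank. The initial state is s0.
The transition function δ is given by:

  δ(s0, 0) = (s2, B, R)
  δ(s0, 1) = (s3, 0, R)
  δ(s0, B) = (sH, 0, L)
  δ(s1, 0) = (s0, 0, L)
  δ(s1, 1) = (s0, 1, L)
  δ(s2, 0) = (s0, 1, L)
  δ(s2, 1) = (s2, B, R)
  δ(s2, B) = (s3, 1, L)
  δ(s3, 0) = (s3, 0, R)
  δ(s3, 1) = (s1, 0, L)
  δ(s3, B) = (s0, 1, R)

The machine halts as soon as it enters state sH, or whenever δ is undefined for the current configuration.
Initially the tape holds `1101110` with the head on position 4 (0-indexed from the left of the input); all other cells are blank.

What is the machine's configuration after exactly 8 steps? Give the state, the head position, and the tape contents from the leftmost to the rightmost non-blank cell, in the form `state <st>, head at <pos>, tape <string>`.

state=s0 head=4 tape=1101[1]10BB   (s0,1)→(s3,0,R)
state=s3 head=5 tape=11010[1]0BB   (s3,1)→(s1,0,L)
state=s1 head=4 tape=1101[0]00BB   (s1,0)→(s0,0,L)
state=s0 head=3 tape=110[1]000BB   (s0,1)→(s3,0,R)
state=s3 head=4 tape=1100[0]00BB   (s3,0)→(s3,0,R)
state=s3 head=5 tape=11000[0]0BB   (s3,0)→(s3,0,R)
state=s3 head=6 tape=110000[0]BB   (s3,0)→(s3,0,R)
state=s3 head=7 tape=1100000[B]B   (s3,B)→(s0,1,R)
state=s0 head=8 tape=11000001[B]
After 8 steps: state s0, head at 8, tape 11000001.

state s0, head at 8, tape 11000001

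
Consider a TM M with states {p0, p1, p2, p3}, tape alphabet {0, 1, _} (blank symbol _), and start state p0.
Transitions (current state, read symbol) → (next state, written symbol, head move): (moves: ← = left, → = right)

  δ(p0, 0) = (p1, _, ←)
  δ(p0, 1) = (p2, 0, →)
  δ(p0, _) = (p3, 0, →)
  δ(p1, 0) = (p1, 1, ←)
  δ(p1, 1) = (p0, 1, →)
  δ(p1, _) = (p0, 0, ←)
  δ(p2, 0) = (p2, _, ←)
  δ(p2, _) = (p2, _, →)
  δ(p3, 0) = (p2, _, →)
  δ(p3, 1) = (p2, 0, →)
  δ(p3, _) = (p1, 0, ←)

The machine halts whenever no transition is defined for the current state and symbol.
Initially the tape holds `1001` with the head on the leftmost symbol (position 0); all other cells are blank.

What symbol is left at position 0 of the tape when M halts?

_

p0 | _[1]001   read 1 → write 0, move →, go to p2
p2 | _0[0]01   read 0 → write _, move ←, go to p2
p2 | _[0]_01   read 0 → write _, move ←, go to p2
p2 | [_]__01   read _ → write _, move →, go to p2
p2 | _[_]_01   read _ → write _, move →, go to p2
p2 | __[_]01   read _ → write _, move →, go to p2
p2 | ___[0]1   read 0 → write _, move ←, go to p2
p2 | __[_]_1   read _ → write _, move →, go to p2
p2 | ___[_]1   read _ → write _, move →, go to p2
p2 | ____[1]
Cell 0 holds _ when M halts.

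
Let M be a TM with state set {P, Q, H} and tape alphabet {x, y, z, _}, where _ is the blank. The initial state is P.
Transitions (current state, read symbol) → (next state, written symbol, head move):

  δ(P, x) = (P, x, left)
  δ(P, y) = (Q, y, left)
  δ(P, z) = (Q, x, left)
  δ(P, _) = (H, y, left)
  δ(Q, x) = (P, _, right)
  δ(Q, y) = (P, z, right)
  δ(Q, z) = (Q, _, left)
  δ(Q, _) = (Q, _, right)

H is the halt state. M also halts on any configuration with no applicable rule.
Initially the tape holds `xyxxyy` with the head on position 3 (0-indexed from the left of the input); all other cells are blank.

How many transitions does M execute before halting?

13

state=P head=3 tape=xyx[x]yy   (P,x)→(P,x,left)
state=P head=2 tape=xy[x]xyy   (P,x)→(P,x,left)
state=P head=1 tape=x[y]xxyy   (P,y)→(Q,y,left)
state=Q head=0 tape=[x]yxxyy   (Q,x)→(P,_,right)
state=P head=1 tape=_[y]xxyy   (P,y)→(Q,y,left)
state=Q head=0 tape=[_]yxxyy   (Q,_)→(Q,_,right)
state=Q head=1 tape=_[y]xxyy   (Q,y)→(P,z,right)
state=P head=2 tape=_z[x]xyy   (P,x)→(P,x,left)
state=P head=1 tape=_[z]xxyy   (P,z)→(Q,x,left)
state=Q head=0 tape=[_]xxxyy   (Q,_)→(Q,_,right)
state=Q head=1 tape=_[x]xxyy   (Q,x)→(P,_,right)
state=P head=2 tape=__[x]xyy   (P,x)→(P,x,left)
state=P head=1 tape=_[_]xxyy   (P,_)→(H,y,left)
state=H head=0 tape=[_]yxxyy
M halts after 13 transitions.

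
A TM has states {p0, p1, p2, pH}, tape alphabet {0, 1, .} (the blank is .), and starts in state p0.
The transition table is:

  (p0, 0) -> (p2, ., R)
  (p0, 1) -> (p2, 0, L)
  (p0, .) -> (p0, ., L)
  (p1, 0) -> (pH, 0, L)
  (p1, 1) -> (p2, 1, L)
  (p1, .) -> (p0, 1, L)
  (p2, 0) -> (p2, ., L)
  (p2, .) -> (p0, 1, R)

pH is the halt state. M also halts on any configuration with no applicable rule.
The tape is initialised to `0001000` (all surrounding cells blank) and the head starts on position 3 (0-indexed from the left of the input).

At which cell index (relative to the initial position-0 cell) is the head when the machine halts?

2

state=p0 head=3 tape=..000[1]000   (p0,1)→(p2,0,L)
state=p2 head=2 tape=..00[0]0000   (p2,0)→(p2,.,L)
state=p2 head=1 tape=..0[0].0000   (p2,0)→(p2,.,L)
state=p2 head=0 tape=..[0]..0000   (p2,0)→(p2,.,L)
state=p2 head=-1 tape=.[.]...0000   (p2,.)→(p0,1,R)
state=p0 head=0 tape=.1[.]..0000   (p0,.)→(p0,.,L)
state=p0 head=-1 tape=.[1]...0000   (p0,1)→(p2,0,L)
state=p2 head=-2 tape=[.]0...0000   (p2,.)→(p0,1,R)
state=p0 head=-1 tape=1[0]...0000   (p0,0)→(p2,.,R)
state=p2 head=0 tape=1.[.]..0000   (p2,.)→(p0,1,R)
state=p0 head=1 tape=1.1[.].0000   (p0,.)→(p0,.,L)
state=p0 head=0 tape=1.[1]..0000   (p0,1)→(p2,0,L)
state=p2 head=-1 tape=1[.]0..0000   (p2,.)→(p0,1,R)
state=p0 head=0 tape=11[0]..0000   (p0,0)→(p2,.,R)
state=p2 head=1 tape=11.[.].0000   (p2,.)→(p0,1,R)
state=p0 head=2 tape=11.1[.]0000   (p0,.)→(p0,.,L)
state=p0 head=1 tape=11.[1].0000   (p0,1)→(p2,0,L)
state=p2 head=0 tape=11[.]0.0000   (p2,.)→(p0,1,R)
state=p0 head=1 tape=111[0].0000   (p0,0)→(p2,.,R)
state=p2 head=2 tape=111.[.]0000   (p2,.)→(p0,1,R)
state=p0 head=3 tape=111.1[0]000   (p0,0)→(p2,.,R)
state=p2 head=4 tape=111.1.[0]00   (p2,0)→(p2,.,L)
state=p2 head=3 tape=111.1[.].00   (p2,.)→(p0,1,R)
state=p0 head=4 tape=111.11[.]00   (p0,.)→(p0,.,L)
state=p0 head=3 tape=111.1[1].00   (p0,1)→(p2,0,L)
state=p2 head=2 tape=111.[1]0.00
At halt the head is at cell 2.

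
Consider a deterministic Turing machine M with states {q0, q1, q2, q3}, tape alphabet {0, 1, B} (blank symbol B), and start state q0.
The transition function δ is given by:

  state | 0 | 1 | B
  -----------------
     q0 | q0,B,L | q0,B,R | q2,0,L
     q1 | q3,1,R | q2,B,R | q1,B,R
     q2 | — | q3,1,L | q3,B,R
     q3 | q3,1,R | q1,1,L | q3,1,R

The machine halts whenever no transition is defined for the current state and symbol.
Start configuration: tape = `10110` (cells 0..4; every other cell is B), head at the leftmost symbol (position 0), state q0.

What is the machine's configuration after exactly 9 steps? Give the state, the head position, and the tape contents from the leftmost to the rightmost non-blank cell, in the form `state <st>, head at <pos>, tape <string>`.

state q3, head at 1, tape 1B110

state=q0 head=0 tape=B[1]0110   (q0,1)→(q0,B,R)
state=q0 head=1 tape=BB[0]110   (q0,0)→(q0,B,L)
state=q0 head=0 tape=B[B]B110   (q0,B)→(q2,0,L)
state=q2 head=-1 tape=[B]0B110   (q2,B)→(q3,B,R)
state=q3 head=0 tape=B[0]B110   (q3,0)→(q3,1,R)
state=q3 head=1 tape=B1[B]110   (q3,B)→(q3,1,R)
state=q3 head=2 tape=B11[1]10   (q3,1)→(q1,1,L)
state=q1 head=1 tape=B1[1]110   (q1,1)→(q2,B,R)
state=q2 head=2 tape=B1B[1]10   (q2,1)→(q3,1,L)
state=q3 head=1 tape=B1[B]110
After 9 steps: state q3, head at 1, tape 1B110.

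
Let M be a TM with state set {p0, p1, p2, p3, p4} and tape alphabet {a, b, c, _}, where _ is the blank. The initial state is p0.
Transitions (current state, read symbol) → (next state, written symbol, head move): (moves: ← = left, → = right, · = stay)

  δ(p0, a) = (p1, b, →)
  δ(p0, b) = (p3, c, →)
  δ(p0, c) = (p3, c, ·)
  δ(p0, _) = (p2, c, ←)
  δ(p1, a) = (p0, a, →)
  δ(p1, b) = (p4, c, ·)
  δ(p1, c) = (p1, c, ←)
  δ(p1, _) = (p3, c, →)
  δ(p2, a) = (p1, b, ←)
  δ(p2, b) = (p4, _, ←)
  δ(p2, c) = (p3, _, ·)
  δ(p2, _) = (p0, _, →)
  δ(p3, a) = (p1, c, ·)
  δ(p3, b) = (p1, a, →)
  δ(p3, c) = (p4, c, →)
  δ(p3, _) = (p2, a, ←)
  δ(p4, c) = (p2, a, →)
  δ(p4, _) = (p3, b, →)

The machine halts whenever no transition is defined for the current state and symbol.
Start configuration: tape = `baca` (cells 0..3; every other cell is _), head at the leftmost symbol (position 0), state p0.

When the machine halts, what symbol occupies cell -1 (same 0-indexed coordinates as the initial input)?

c

state=p0 head=0 tape=__[b]aca   (p0,b)→(p3,c,→)
state=p3 head=1 tape=__c[a]ca   (p3,a)→(p1,c,·)
state=p1 head=1 tape=__c[c]ca   (p1,c)→(p1,c,←)
state=p1 head=0 tape=__[c]cca   (p1,c)→(p1,c,←)
state=p1 head=-1 tape=_[_]ccca   (p1,_)→(p3,c,→)
state=p3 head=0 tape=_c[c]cca   (p3,c)→(p4,c,→)
state=p4 head=1 tape=_cc[c]ca   (p4,c)→(p2,a,→)
state=p2 head=2 tape=_cca[c]a   (p2,c)→(p3,_,·)
state=p3 head=2 tape=_cca[_]a   (p3,_)→(p2,a,←)
state=p2 head=1 tape=_cc[a]aa   (p2,a)→(p1,b,←)
state=p1 head=0 tape=_c[c]baa   (p1,c)→(p1,c,←)
state=p1 head=-1 tape=_[c]cbaa   (p1,c)→(p1,c,←)
state=p1 head=-2 tape=[_]ccbaa   (p1,_)→(p3,c,→)
state=p3 head=-1 tape=c[c]cbaa   (p3,c)→(p4,c,→)
state=p4 head=0 tape=cc[c]baa   (p4,c)→(p2,a,→)
state=p2 head=1 tape=cca[b]aa   (p2,b)→(p4,_,←)
state=p4 head=0 tape=cc[a]_aa
Cell -1 holds c when M halts.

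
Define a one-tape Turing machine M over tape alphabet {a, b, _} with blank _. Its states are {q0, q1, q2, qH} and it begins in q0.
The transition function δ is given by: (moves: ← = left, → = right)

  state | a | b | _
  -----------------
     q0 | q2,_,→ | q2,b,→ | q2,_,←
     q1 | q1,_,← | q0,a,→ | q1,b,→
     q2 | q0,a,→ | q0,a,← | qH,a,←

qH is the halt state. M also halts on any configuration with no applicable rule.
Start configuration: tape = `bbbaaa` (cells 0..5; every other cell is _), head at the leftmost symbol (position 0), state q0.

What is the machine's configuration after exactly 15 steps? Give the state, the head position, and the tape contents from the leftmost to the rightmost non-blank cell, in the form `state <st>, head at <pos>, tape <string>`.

state q2, head at 5, tape baba_a

state=q0 head=0 tape=[b]bbaaa_   (q0,b)→(q2,b,→)
state=q2 head=1 tape=b[b]baaa_   (q2,b)→(q0,a,←)
state=q0 head=0 tape=[b]abaaa_   (q0,b)→(q2,b,→)
state=q2 head=1 tape=b[a]baaa_   (q2,a)→(q0,a,→)
state=q0 head=2 tape=ba[b]aaa_   (q0,b)→(q2,b,→)
state=q2 head=3 tape=bab[a]aa_   (q2,a)→(q0,a,→)
state=q0 head=4 tape=baba[a]a_   (q0,a)→(q2,_,→)
state=q2 head=5 tape=baba_[a]_   (q2,a)→(q0,a,→)
state=q0 head=6 tape=baba_a[_]   (q0,_)→(q2,_,←)
state=q2 head=5 tape=baba_[a]_   (q2,a)→(q0,a,→)
state=q0 head=6 tape=baba_a[_]   (q0,_)→(q2,_,←)
state=q2 head=5 tape=baba_[a]_   (q2,a)→(q0,a,→)
state=q0 head=6 tape=baba_a[_]   (q0,_)→(q2,_,←)
state=q2 head=5 tape=baba_[a]_   (q2,a)→(q0,a,→)
state=q0 head=6 tape=baba_a[_]   (q0,_)→(q2,_,←)
state=q2 head=5 tape=baba_[a]_
After 15 steps: state q2, head at 5, tape baba_a.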